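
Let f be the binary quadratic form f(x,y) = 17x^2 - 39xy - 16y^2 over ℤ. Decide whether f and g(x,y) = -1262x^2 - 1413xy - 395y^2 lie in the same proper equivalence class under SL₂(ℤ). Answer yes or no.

D₁ = 2609, D₂ = 2609
river cycle of f (length 78): (-16, 39, 17), (17, 29, -26), (-26, 23, 20), (20, 17, -29), (-29, 41, 8), (8, 39, -34), (-34, 29, 13), (13, 49, -4), (-4, 47, 25), (25, 3, -26), … (68 more)
river cycle of g (length 78): (-16, 39, 17), (17, 29, -26), (-26, 23, 20), (20, 17, -29), (-29, 41, 8), (8, 39, -34), (-34, 29, 13), (13, 49, -4), (-4, 47, 25), (25, 3, -26), … (68 more)
cycles coincide ⇒ equivalent

yes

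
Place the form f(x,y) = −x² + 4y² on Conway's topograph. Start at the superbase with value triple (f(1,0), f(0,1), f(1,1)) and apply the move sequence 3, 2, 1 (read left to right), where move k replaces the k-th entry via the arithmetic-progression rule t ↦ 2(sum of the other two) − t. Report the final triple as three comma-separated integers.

start (-1,4,3) = (f(1,0),f(0,1),f(1,1))
replace slot 3: 2·((-1)+4) − 3 = 3 → (-1,4,3)
replace slot 2: 2·((-1)+3) − 4 = 0 → (-1,0,3)
replace slot 1: 2·(0+3) − (-1) = 7 → (7,0,3)

7,0,3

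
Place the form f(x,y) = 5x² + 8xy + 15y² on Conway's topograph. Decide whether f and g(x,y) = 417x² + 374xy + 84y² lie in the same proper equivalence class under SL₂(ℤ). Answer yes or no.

D₁ = -236, D₂ = -236
f: translate: b→-2 (≡8 mod 10), so (5,8,15)→(5,-2,12)
f: reduced (well bottom): (5,-2,12) with a≤c, −a<b≤a
g: flip: (417,374,84)→(84,-374,417)
g: translate: b→-38 (≡-374 mod 168), so (84,-374,417)→(84,-38,5)
g: flip: (84,-38,5)→(5,38,84)
g: translate: b→-2 (≡38 mod 10), so (5,38,84)→(5,-2,12)
g: reduced (well bottom): (5,-2,12) with a≤c, −a<b≤a
reduced forms (5, -2, 12) vs (5, -2, 12) ⇒ equivalent

yes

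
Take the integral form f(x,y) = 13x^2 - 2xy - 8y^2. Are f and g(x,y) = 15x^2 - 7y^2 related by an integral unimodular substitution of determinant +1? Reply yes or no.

D₁ = 420, D₂ = 420
river cycle of f (length 4): (-8, 18, 3), (3, 18, -8), (-8, 14, 7), (7, 14, -8)
river cycle of g (length 4): (-7, 14, 8), (8, 18, -3), (-3, 18, 8), (8, 14, -7)
cycles differ ⇒ inequivalent

no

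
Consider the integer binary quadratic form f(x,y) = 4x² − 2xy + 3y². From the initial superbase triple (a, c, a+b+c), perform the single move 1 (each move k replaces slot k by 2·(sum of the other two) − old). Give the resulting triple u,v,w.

start (4,3,5) = (f(1,0),f(0,1),f(1,1))
replace slot 1: 2·(3+5) − 4 = 12 → (12,3,5)

12,3,5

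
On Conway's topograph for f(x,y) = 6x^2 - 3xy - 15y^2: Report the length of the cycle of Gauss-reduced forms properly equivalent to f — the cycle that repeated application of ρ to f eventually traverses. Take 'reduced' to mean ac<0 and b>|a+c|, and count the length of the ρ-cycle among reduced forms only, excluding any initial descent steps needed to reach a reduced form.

D = 369, ⌊√D⌋ = 19
descent: ρ → (-15,3,6)
descent: ρ → (6,9,-12)  [lands on river]
river: ρ → (-12,15,3)
river: ρ → (3,15,-12)
river: ρ → (-12,9,6)
river: ρ → (6,15,-6)
river: ρ → (-6,9,12)
river: ρ → (12,15,-3)
river: ρ → (-3,15,12)
river: ρ → (12,9,-6)
river: ρ → (-6,15,6)
ρ-cycle length = 10 (tail of 2 descent steps not counted)

10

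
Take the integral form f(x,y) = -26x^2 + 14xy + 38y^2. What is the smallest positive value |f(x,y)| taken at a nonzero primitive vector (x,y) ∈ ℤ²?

river: ρ → (38,62,-2)
river: ρ → (-2,62,38)
river: ρ → (38,14,-26)
river: ρ → (-26,38,26)
river: ρ → (26,14,-38)
river: ρ → (-38,62,2)
river: ρ → (2,62,-38)
river: ρ → (-38,14,26)
river: ρ → (26,38,-26)
river: ρ → (-26,14,38)
closes: descent 0, river 10
min |a| on river = 2

2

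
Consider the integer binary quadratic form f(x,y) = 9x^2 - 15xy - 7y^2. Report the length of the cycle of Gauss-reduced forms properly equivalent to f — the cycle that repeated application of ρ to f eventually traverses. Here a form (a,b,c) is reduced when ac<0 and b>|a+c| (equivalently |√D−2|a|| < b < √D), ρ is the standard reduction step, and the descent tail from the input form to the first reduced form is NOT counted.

D = 477, ⌊√D⌋ = 21
descent: ρ → (-7,15,9)  [lands on river]
river: ρ → (9,21,-1)
river: ρ → (-1,21,9)
river: ρ → (9,15,-7)
river: ρ → (-7,13,11)
river: ρ → (11,9,-9)
river: ρ → (-9,9,11)
river: ρ → (11,13,-7)
ρ-cycle length = 8 (tail of 1 descent step not counted)

8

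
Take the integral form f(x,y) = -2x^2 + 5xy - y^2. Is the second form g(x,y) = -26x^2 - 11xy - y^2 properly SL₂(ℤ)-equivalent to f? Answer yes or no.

D₁ = 17, D₂ = 17
river cycle of f (length 6): (-1, 3, 2), (2, 1, -2), (-2, 3, 1), (1, 3, -2), (-2, 1, 2), (2, 3, -1)
river cycle of g (length 6): (-1, 3, 2), (2, 1, -2), (-2, 3, 1), (1, 3, -2), (-2, 1, 2), (2, 3, -1)
cycles coincide ⇒ equivalent

yes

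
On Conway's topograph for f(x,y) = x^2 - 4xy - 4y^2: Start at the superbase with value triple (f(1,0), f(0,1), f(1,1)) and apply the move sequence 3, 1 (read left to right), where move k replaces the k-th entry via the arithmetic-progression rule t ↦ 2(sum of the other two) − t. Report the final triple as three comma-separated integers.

start (1,-4,-7) = (f(1,0),f(0,1),f(1,1))
replace slot 3: 2·(1+(-4)) − (-7) = 1 → (1,-4,1)
replace slot 1: 2·((-4)+1) − 1 = -7 → (-7,-4,1)

-7,-4,1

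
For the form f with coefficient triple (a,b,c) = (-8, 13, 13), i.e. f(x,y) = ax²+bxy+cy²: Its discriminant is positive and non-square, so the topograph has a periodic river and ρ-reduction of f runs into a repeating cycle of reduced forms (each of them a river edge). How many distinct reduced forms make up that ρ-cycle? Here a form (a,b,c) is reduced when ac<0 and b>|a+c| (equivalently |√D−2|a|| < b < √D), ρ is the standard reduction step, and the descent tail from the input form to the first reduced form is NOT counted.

D = 585, ⌊√D⌋ = 24
river: ρ → (13,13,-8)
river: ρ → (-8,19,7)
river: ρ → (7,23,-2)
river: ρ → (-2,21,18)
river: ρ → (18,15,-5)
river: ρ → (-5,15,18)
river: ρ → (18,21,-2)
river: ρ → (-2,23,7)
river: ρ → (7,19,-8)
river: ρ → (-8,13,13)
ρ-cycle length = 10 (tail of 0 descent steps not counted)

10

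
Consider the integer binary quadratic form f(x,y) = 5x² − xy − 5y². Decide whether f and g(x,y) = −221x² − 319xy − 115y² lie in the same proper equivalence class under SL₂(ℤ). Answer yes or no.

D₁ = 101, D₂ = 101
river cycle of f (length 6): (-5, 1, 5), (5, 9, -1), (-1, 9, 5), (5, 1, -5), (-5, 9, 1), (1, 9, -5)
river cycle of g (length 6): (-1, 9, 5), (5, 1, -5), (-5, 9, 1), (1, 9, -5), (-5, 1, 5), (5, 9, -1)
cycles coincide ⇒ equivalent

yes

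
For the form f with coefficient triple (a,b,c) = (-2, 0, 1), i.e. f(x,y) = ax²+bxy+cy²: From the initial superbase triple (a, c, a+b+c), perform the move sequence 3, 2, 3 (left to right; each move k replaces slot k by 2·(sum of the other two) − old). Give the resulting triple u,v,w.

start (-2,1,-1) = (f(1,0),f(0,1),f(1,1))
replace slot 3: 2·((-2)+1) − (-1) = -1 → (-2,1,-1)
replace slot 2: 2·((-2)+(-1)) − 1 = -7 → (-2,-7,-1)
replace slot 3: 2·((-2)+(-7)) − (-1) = -17 → (-2,-7,-17)

-2,-7,-17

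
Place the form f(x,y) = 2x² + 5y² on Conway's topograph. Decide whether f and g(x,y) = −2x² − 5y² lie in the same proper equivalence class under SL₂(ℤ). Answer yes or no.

D₁ = -40, D₂ = -40
f: reduced (well bottom): (2,0,5) with a≤c, −a<b≤a
g is negative-definite; reduce −g:
−g: reduced (well bottom): (2,0,5) with a≤c, −a<b≤a
flip sign back: reduced form of g is (-2,0,-5)
reduced forms (2, 0, 5) vs (-2, 0, -5) ⇒ inequivalent

no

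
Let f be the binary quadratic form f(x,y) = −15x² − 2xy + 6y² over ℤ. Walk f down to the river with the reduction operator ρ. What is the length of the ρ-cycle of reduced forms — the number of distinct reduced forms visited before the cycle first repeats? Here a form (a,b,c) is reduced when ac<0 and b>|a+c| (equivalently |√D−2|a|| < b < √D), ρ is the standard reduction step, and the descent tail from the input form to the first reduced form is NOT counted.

D = 364, ⌊√D⌋ = 19
descent: ρ → (6,14,-7)  [lands on river]
river: ρ → (-7,14,6)
river: ρ → (6,10,-11)
river: ρ → (-11,12,5)
river: ρ → (5,18,-2)
river: ρ → (-2,18,5)
river: ρ → (5,12,-11)
river: ρ → (-11,10,6)
ρ-cycle length = 8 (tail of 1 descent step not counted)

8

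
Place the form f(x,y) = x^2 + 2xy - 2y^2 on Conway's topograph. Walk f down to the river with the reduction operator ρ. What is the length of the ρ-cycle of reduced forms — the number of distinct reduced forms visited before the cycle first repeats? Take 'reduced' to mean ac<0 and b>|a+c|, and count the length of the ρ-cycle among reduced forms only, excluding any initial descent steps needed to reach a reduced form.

D = 12, ⌊√D⌋ = 3
river: ρ → (-2,2,1)
river: ρ → (1,2,-2)
ρ-cycle length = 2 (tail of 0 descent steps not counted)

2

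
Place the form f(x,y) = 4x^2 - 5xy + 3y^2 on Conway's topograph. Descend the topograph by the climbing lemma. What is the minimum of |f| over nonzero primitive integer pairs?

translate: b→3 (≡-5 mod 8), so (4,-5,3)→(4,3,2)
flip: (4,3,2)→(2,-3,4)
translate: b→1 (≡-3 mod 4), so (2,-3,4)→(2,1,3)
reduced (well bottom): (2,1,3) with a≤c, −a<b≤a
well minimum = a = 2

2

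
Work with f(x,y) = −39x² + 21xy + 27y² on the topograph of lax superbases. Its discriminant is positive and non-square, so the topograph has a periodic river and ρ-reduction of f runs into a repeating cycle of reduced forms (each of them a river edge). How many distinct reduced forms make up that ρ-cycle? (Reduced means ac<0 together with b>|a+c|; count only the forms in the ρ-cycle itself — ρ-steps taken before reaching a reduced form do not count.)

D = 4653, ⌊√D⌋ = 68
river: ρ → (27,33,-33)
river: ρ → (-33,33,27)
river: ρ → (27,21,-39)
river: ρ → (-39,57,9)
river: ρ → (9,51,-57)
river: ρ → (-57,63,3)
river: ρ → (3,63,-57)
river: ρ → (-57,51,9)
river: ρ → (9,57,-39)
river: ρ → (-39,21,27)
ρ-cycle length = 10 (tail of 0 descent steps not counted)

10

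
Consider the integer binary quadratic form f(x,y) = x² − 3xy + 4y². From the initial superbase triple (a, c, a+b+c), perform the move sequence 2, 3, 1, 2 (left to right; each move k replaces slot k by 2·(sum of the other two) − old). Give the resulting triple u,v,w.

start (1,4,2) = (f(1,0),f(0,1),f(1,1))
replace slot 2: 2·(1+2) − 4 = 2 → (1,2,2)
replace slot 3: 2·(1+2) − 2 = 4 → (1,2,4)
replace slot 1: 2·(2+4) − 1 = 11 → (11,2,4)
replace slot 2: 2·(11+4) − 2 = 28 → (11,28,4)

11,28,4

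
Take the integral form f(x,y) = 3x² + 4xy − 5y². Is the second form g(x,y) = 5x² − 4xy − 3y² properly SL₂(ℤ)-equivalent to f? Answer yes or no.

D₁ = 76, D₂ = 76
river cycle of f (length 6): (-5, 6, 2), (2, 6, -5), (-5, 4, 3), (3, 8, -1), (-1, 8, 3), (3, 4, -5)
river cycle of g (length 6): (-3, 4, 5), (5, 6, -2), (-2, 6, 5), (5, 4, -3), (-3, 8, 1), (1, 8, -3)
cycles differ ⇒ inequivalent

no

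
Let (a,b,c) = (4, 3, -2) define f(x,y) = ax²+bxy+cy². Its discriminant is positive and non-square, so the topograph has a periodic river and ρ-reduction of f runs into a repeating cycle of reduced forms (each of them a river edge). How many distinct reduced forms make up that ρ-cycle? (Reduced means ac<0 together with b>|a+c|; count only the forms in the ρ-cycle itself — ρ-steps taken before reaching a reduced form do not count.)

D = 41, ⌊√D⌋ = 6
river: ρ → (-2,5,2)
river: ρ → (2,3,-4)
river: ρ → (-4,5,1)
river: ρ → (1,5,-4)
river: ρ → (-4,3,2)
river: ρ → (2,5,-2)
river: ρ → (-2,3,4)
river: ρ → (4,5,-1)
river: ρ → (-1,5,4)
river: ρ → (4,3,-2)
ρ-cycle length = 10 (tail of 0 descent steps not counted)

10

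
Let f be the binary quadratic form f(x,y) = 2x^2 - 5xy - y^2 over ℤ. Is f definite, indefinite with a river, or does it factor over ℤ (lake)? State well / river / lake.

D = b²−4ac = (-5)² − 4·2·(-1) = 33
D > 0 non-square ⇒ indefinite ⇒ periodic river

river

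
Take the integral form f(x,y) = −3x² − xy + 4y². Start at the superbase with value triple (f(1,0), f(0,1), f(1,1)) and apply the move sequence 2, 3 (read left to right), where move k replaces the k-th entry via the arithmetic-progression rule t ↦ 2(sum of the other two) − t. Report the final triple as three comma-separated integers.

start (-3,4,0) = (f(1,0),f(0,1),f(1,1))
replace slot 2: 2·((-3)+0) − 4 = -10 → (-3,-10,0)
replace slot 3: 2·((-3)+(-10)) − 0 = -26 → (-3,-10,-26)

-3,-10,-26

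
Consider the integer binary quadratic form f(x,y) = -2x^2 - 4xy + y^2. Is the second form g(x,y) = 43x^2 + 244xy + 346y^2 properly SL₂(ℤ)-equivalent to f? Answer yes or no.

D₁ = 24, D₂ = 24
river cycle of f (length 2): (1, 4, -2), (-2, 4, 1)
river cycle of g (length 2): (1, 4, -2), (-2, 4, 1)
cycles coincide ⇒ equivalent

yes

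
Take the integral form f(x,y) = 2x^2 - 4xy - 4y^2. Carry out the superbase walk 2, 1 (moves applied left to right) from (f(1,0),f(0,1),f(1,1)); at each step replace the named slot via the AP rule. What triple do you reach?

start (2,-4,-6) = (f(1,0),f(0,1),f(1,1))
replace slot 2: 2·(2+(-6)) − (-4) = -4 → (2,-4,-6)
replace slot 1: 2·((-4)+(-6)) − 2 = -22 → (-22,-4,-6)

-22,-4,-6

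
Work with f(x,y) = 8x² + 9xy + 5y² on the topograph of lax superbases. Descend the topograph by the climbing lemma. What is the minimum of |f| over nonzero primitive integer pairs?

translate: b→-7 (≡9 mod 16), so (8,9,5)→(8,-7,4)
flip: (8,-7,4)→(4,7,8)
translate: b→-1 (≡7 mod 8), so (4,7,8)→(4,-1,5)
reduced (well bottom): (4,-1,5) with a≤c, −a<b≤a
well minimum = a = 4

4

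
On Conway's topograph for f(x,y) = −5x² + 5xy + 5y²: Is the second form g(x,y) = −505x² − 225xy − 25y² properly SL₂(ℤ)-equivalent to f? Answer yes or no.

D₁ = 125, D₂ = 125
river cycle of f (length 2): (5, 5, -5), (-5, 5, 5)
river cycle of g (length 2): (-5, 5, 5), (5, 5, -5)
cycles coincide ⇒ equivalent

yes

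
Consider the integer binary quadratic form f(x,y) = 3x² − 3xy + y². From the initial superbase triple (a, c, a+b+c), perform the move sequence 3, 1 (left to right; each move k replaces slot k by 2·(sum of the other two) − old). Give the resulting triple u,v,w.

start (3,1,1) = (f(1,0),f(0,1),f(1,1))
replace slot 3: 2·(3+1) − 1 = 7 → (3,1,7)
replace slot 1: 2·(1+7) − 3 = 13 → (13,1,7)

13,1,7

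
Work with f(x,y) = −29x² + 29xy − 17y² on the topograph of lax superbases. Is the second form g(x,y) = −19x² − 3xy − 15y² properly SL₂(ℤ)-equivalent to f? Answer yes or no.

D₁ = -1131, D₂ = -1131
f is negative-definite; reduce −f:
−f: translate: b→29 (≡-29 mod 58), so (29,-29,17)→(29,29,17)
−f: flip: (29,29,17)→(17,-29,29)
−f: translate: b→5 (≡-29 mod 34), so (17,-29,29)→(17,5,17)
−f: reduced (well bottom): (17,5,17) with a≤c, −a<b≤a
flip sign back: reduced form of f is (-17,-5,-17)
g is negative-definite; reduce −g:
−g: flip: (19,3,15)→(15,-3,19)
−g: reduced (well bottom): (15,-3,19) with a≤c, −a<b≤a
flip sign back: reduced form of g is (-15,3,-19)
reduced forms (-17, -5, -17) vs (-15, 3, -19) ⇒ inequivalent

no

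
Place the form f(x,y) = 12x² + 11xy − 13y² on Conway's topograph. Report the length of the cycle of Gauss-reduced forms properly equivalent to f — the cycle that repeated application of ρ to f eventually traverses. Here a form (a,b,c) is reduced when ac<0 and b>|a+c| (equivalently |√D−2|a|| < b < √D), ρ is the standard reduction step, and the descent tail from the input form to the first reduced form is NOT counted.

D = 745, ⌊√D⌋ = 27
river: ρ → (-13,15,10)
river: ρ → (10,25,-3)
river: ρ → (-3,23,18)
river: ρ → (18,13,-8)
river: ρ → (-8,19,12)
river: ρ → (12,5,-15)
river: ρ → (-15,25,2)
river: ρ → (2,27,-2)
river: ρ → (-2,25,15)
river: ρ → (15,5,-12)
river: ρ → (-12,19,8)
river: ρ → (8,13,-18)
river: ρ → (-18,23,3)
river: ρ → (3,25,-10)
river: ρ → (-10,15,13)
river: ρ → (13,11,-12)
river: ρ → (-12,13,12)
river: ρ → (12,11,-13)
ρ-cycle length = 18 (tail of 0 descent steps not counted)

18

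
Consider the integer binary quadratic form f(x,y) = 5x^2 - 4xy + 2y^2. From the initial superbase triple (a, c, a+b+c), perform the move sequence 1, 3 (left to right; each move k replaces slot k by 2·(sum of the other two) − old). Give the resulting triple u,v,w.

start (5,2,3) = (f(1,0),f(0,1),f(1,1))
replace slot 1: 2·(2+3) − 5 = 5 → (5,2,3)
replace slot 3: 2·(5+2) − 3 = 11 → (5,2,11)

5,2,11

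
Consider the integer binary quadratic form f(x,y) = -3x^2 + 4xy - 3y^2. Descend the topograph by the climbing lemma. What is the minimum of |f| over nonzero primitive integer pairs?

translate: b→2 (≡-4 mod 6), so (3,-4,3)→(3,2,2)
flip: (3,2,2)→(2,-2,3)
translate: b→2 (≡-2 mod 4), so (2,-2,3)→(2,2,3)
reduced (well bottom): (2,2,3) with a≤c, −a<b≤a
well minimum |f| = |-2| = 2 (negative-definite)

2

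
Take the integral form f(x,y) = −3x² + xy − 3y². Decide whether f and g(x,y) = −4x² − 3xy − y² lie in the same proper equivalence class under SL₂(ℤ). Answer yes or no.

D₁ = -35, D₂ = -7
discriminants differ ⇒ not SL₂(ℤ)-equivalent

no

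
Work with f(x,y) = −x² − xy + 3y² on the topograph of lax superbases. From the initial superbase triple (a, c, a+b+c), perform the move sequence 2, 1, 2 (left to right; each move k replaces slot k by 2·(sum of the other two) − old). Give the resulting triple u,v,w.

start (-1,3,1) = (f(1,0),f(0,1),f(1,1))
replace slot 2: 2·((-1)+1) − 3 = -3 → (-1,-3,1)
replace slot 1: 2·((-3)+1) − (-1) = -3 → (-3,-3,1)
replace slot 2: 2·((-3)+1) − (-3) = -1 → (-3,-1,1)

-3,-1,1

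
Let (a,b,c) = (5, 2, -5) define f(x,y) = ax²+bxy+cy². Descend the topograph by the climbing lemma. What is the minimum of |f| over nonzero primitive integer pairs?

river: ρ → (-5,8,2)
river: ρ → (2,8,-5)
river: ρ → (-5,2,5)
river: ρ → (5,8,-2)
river: ρ → (-2,8,5)
river: ρ → (5,2,-5)
closes: descent 0, river 6
min |a| on river = 2

2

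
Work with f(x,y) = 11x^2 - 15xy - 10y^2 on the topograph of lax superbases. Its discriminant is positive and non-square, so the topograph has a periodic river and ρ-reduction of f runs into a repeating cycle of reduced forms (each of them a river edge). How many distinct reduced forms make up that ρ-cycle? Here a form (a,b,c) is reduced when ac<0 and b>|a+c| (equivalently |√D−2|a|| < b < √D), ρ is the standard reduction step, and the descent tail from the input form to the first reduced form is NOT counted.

D = 665, ⌊√D⌋ = 25
descent: ρ → (-10,15,11)  [lands on river]
river: ρ → (11,7,-14)
river: ρ → (-14,21,4)
river: ρ → (4,19,-19)
river: ρ → (-19,19,4)
river: ρ → (4,21,-14)
river: ρ → (-14,7,11)
river: ρ → (11,15,-10)
river: ρ → (-10,25,1)
river: ρ → (1,25,-10)
ρ-cycle length = 10 (tail of 1 descent step not counted)

10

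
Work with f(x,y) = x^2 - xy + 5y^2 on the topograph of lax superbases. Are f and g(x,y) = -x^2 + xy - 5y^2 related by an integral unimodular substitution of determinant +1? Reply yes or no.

D₁ = -19, D₂ = -19
f: translate: b→1 (≡-1 mod 2), so (1,-1,5)→(1,1,5)
f: reduced (well bottom): (1,1,5) with a≤c, −a<b≤a
g is negative-definite; reduce −g:
−g: translate: b→1 (≡-1 mod 2), so (1,-1,5)→(1,1,5)
−g: reduced (well bottom): (1,1,5) with a≤c, −a<b≤a
flip sign back: reduced form of g is (-1,-1,-5)
reduced forms (1, 1, 5) vs (-1, -1, -5) ⇒ inequivalent

no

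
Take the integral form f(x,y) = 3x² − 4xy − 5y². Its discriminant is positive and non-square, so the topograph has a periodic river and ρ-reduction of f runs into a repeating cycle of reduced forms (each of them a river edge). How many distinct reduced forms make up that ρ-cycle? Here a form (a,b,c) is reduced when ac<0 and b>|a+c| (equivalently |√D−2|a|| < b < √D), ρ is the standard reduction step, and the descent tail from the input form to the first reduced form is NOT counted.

D = 76, ⌊√D⌋ = 8
descent: ρ → (-5,4,3)  [lands on river]
river: ρ → (3,8,-1)
river: ρ → (-1,8,3)
river: ρ → (3,4,-5)
river: ρ → (-5,6,2)
river: ρ → (2,6,-5)
ρ-cycle length = 6 (tail of 1 descent step not counted)

6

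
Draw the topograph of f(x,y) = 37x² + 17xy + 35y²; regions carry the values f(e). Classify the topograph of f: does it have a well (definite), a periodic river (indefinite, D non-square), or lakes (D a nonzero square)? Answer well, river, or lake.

D = b²−4ac = 17² − 4·37·35 = -4891
D < 0 ⇒ definite ⇒ every region one sign ⇒ single well

well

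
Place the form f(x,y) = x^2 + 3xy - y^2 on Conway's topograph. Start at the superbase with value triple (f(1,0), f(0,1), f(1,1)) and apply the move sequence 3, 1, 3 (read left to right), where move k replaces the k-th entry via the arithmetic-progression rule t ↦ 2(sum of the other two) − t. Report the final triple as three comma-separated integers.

start (1,-1,3) = (f(1,0),f(0,1),f(1,1))
replace slot 3: 2·(1+(-1)) − 3 = -3 → (1,-1,-3)
replace slot 1: 2·((-1)+(-3)) − 1 = -9 → (-9,-1,-3)
replace slot 3: 2·((-9)+(-1)) − (-3) = -17 → (-9,-1,-17)

-9,-1,-17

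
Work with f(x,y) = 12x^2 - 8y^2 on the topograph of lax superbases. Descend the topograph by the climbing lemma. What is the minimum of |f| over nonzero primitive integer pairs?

descent: ρ → (-8,16,4)  [lands on river]
river: ρ → (4,16,-8)
closes: descent 1, river 2
min |a| on river = 4

4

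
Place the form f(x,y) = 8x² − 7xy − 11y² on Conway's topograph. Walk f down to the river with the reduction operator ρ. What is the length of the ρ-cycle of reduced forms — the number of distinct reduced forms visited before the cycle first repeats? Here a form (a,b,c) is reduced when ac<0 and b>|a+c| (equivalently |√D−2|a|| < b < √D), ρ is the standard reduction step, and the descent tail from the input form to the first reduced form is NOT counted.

D = 401, ⌊√D⌋ = 20
descent: ρ → (-11,7,8)  [lands on river]
river: ρ → (8,9,-10)
river: ρ → (-10,11,7)
river: ρ → (7,17,-4)
river: ρ → (-4,15,11)
river: ρ → (11,7,-8)
river: ρ → (-8,9,10)
river: ρ → (10,11,-7)
river: ρ → (-7,17,4)
river: ρ → (4,15,-11)
ρ-cycle length = 10 (tail of 1 descent step not counted)

10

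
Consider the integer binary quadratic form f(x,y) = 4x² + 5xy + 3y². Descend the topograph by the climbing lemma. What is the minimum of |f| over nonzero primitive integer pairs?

translate: b→-3 (≡5 mod 8), so (4,5,3)→(4,-3,2)
flip: (4,-3,2)→(2,3,4)
translate: b→-1 (≡3 mod 4), so (2,3,4)→(2,-1,3)
reduced (well bottom): (2,-1,3) with a≤c, −a<b≤a
well minimum = a = 2

2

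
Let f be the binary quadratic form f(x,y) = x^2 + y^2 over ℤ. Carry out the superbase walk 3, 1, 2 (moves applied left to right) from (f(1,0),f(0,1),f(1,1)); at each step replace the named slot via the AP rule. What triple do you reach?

start (1,1,2) = (f(1,0),f(0,1),f(1,1))
replace slot 3: 2·(1+1) − 2 = 2 → (1,1,2)
replace slot 1: 2·(1+2) − 1 = 5 → (5,1,2)
replace slot 2: 2·(5+2) − 1 = 13 → (5,13,2)

5,13,2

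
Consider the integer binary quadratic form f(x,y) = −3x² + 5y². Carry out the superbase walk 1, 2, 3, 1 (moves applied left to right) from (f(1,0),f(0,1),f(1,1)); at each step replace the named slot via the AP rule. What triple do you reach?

start (-3,5,2) = (f(1,0),f(0,1),f(1,1))
replace slot 1: 2·(5+2) − (-3) = 17 → (17,5,2)
replace slot 2: 2·(17+2) − 5 = 33 → (17,33,2)
replace slot 3: 2·(17+33) − 2 = 98 → (17,33,98)
replace slot 1: 2·(33+98) − 17 = 245 → (245,33,98)

245,33,98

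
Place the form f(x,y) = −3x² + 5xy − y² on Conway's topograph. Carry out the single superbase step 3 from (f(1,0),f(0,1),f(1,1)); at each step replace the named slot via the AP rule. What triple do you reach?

start (-3,-1,1) = (f(1,0),f(0,1),f(1,1))
replace slot 3: 2·((-3)+(-1)) − 1 = -9 → (-3,-1,-9)

-3,-1,-9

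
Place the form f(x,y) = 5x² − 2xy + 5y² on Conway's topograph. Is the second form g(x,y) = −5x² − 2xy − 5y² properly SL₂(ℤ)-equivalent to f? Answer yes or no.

D₁ = -96, D₂ = -96
f: flip: (5,-2,5)→(5,2,5)
f: reduced (well bottom): (5,2,5) with a≤c, −a<b≤a
g is negative-definite; reduce −g:
−g: reduced (well bottom): (5,2,5) with a≤c, −a<b≤a
flip sign back: reduced form of g is (-5,-2,-5)
reduced forms (5, 2, 5) vs (-5, -2, -5) ⇒ inequivalent

no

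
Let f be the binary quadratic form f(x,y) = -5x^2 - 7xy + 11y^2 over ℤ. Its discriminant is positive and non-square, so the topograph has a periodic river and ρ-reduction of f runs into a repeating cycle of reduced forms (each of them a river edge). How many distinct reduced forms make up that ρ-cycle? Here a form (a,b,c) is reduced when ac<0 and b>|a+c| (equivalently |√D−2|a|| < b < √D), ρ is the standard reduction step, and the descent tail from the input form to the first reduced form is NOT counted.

D = 269, ⌊√D⌋ = 16
descent: ρ → (11,7,-5)  [lands on river]
river: ρ → (-5,13,5)
river: ρ → (5,7,-11)
river: ρ → (-11,15,1)
river: ρ → (1,15,-11)
river: ρ → (-11,7,5)
river: ρ → (5,13,-5)
river: ρ → (-5,7,11)
river: ρ → (11,15,-1)
river: ρ → (-1,15,11)
ρ-cycle length = 10 (tail of 1 descent step not counted)

10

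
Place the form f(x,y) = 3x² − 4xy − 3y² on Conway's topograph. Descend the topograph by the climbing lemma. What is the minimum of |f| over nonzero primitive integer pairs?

descent: ρ → (-3,4,3)  [lands on river]
river: ρ → (3,2,-4)
river: ρ → (-4,6,1)
river: ρ → (1,6,-4)
river: ρ → (-4,2,3)
river: ρ → (3,4,-3)
river: ρ → (-3,2,4)
river: ρ → (4,6,-1)
river: ρ → (-1,6,4)
river: ρ → (4,2,-3)
closes: descent 1, river 10
min |a| on river = 1

1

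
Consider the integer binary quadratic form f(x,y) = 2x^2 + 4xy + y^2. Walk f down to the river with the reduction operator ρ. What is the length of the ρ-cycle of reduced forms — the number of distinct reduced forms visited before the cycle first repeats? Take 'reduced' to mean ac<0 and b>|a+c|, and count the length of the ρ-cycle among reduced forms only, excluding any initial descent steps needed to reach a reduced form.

D = 8, ⌊√D⌋ = 2
descent: ρ → (1,2,-1)  [lands on river]
river: ρ → (-1,2,1)
ρ-cycle length = 2 (tail of 1 descent step not counted)

2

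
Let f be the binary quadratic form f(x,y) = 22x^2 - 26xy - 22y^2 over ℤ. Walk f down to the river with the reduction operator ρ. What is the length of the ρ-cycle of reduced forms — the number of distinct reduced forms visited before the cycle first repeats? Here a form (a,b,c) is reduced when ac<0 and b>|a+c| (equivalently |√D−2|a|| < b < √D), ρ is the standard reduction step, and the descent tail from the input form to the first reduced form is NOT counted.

D = 2612, ⌊√D⌋ = 51
descent: ρ → (-22,26,22)  [lands on river]
river: ρ → (22,18,-26)
river: ρ → (-26,34,14)
river: ρ → (14,50,-2)
river: ρ → (-2,50,14)
river: ρ → (14,34,-26)
river: ρ → (-26,18,22)
river: ρ → (22,26,-22)
river: ρ → (-22,18,26)
river: ρ → (26,34,-14)
river: ρ → (-14,50,2)
river: ρ → (2,50,-14)
river: ρ → (-14,34,26)
river: ρ → (26,18,-22)
ρ-cycle length = 14 (tail of 1 descent step not counted)

14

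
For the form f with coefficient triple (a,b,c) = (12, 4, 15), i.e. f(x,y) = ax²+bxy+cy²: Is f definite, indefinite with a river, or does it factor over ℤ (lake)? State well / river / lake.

D = b²−4ac = 4² − 4·12·15 = -704
D < 0 ⇒ definite ⇒ every region one sign ⇒ single well

well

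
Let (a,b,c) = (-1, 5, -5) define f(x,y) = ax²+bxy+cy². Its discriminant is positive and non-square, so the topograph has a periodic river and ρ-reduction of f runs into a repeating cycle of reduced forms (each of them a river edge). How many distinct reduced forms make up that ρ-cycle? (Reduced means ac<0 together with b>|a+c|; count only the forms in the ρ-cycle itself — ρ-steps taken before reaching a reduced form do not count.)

D = 5, ⌊√D⌋ = 2
descent: ρ → (-5,5,-1)
descent: ρ → (-1,1,1)  [lands on river]
river: ρ → (1,1,-1)
ρ-cycle length = 2 (tail of 2 descent steps not counted)

2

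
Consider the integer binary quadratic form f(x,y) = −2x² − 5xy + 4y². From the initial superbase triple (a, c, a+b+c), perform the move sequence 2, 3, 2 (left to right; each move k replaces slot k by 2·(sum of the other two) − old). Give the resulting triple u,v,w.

start (-2,4,-3) = (f(1,0),f(0,1),f(1,1))
replace slot 2: 2·((-2)+(-3)) − 4 = -14 → (-2,-14,-3)
replace slot 3: 2·((-2)+(-14)) − (-3) = -29 → (-2,-14,-29)
replace slot 2: 2·((-2)+(-29)) − (-14) = -48 → (-2,-48,-29)

-2,-48,-29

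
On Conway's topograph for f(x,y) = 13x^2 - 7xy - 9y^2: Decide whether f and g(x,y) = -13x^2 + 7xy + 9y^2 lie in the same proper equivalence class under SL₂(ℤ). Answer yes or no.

D₁ = 517, D₂ = 517
river cycle of f (length 10): (-9, 7, 13), (13, 19, -3), (-3, 17, 19), (19, 21, -1), (-1, 21, 19), (19, 17, -3), (-3, 19, 13), (13, 7, -9), (-9, 11, 11), (11, 11, -9)
river cycle of g (length 10): (9, 11, -11), (-11, 11, 9), (9, 7, -13), (-13, 19, 3), (3, 17, -19), (-19, 21, 1), (1, 21, -19), (-19, 17, 3), (3, 19, -13), (-13, 7, 9)
cycles differ ⇒ inequivalent

no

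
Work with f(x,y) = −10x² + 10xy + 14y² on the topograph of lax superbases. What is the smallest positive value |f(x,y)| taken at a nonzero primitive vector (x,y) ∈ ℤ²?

river: ρ → (14,18,-6)
river: ρ → (-6,18,14)
river: ρ → (14,10,-10)
river: ρ → (-10,10,14)
closes: descent 0, river 4
min |a| on river = 6

6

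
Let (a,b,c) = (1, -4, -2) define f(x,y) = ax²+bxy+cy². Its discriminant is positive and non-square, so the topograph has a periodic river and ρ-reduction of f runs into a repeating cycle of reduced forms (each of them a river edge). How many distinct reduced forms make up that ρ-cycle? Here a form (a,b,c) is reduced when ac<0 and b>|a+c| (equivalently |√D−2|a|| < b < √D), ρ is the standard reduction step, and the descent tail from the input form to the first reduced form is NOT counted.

D = 24, ⌊√D⌋ = 4
descent: ρ → (-2,4,1)  [lands on river]
river: ρ → (1,4,-2)
ρ-cycle length = 2 (tail of 1 descent step not counted)

2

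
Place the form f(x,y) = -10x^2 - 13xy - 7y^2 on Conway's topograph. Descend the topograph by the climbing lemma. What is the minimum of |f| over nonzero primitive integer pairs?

translate: b→-7 (≡13 mod 20), so (10,13,7)→(10,-7,4)
flip: (10,-7,4)→(4,7,10)
translate: b→-1 (≡7 mod 8), so (4,7,10)→(4,-1,7)
reduced (well bottom): (4,-1,7) with a≤c, −a<b≤a
well minimum |f| = |-4| = 4 (negative-definite)

4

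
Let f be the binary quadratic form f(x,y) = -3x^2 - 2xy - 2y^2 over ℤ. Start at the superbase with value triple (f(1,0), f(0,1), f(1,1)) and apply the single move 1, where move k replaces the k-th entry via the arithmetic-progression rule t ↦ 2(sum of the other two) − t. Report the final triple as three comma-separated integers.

start (-3,-2,-7) = (f(1,0),f(0,1),f(1,1))
replace slot 1: 2·((-2)+(-7)) − (-3) = -15 → (-15,-2,-7)

-15,-2,-7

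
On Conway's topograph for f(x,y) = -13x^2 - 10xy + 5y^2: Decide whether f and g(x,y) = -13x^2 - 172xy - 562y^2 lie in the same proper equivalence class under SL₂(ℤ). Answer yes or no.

D₁ = 360, D₂ = 360
river cycle of f (length 4): (5, 10, -13), (-13, 16, 2), (2, 16, -13), (-13, 10, 5)
river cycle of g (length 4): (-13, 10, 5), (5, 10, -13), (-13, 16, 2), (2, 16, -13)
cycles coincide ⇒ equivalent

yes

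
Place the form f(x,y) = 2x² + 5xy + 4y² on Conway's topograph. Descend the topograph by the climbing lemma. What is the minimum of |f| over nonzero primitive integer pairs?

translate: b→1 (≡5 mod 4), so (2,5,4)→(2,1,1)
flip: (2,1,1)→(1,-1,2)
translate: b→1 (≡-1 mod 2), so (1,-1,2)→(1,1,2)
reduced (well bottom): (1,1,2) with a≤c, −a<b≤a
well minimum = a = 1

1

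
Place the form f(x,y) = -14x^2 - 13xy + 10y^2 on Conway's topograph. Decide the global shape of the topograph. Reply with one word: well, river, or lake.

D = b²−4ac = (-13)² − 4·(-14)·10 = 729
D = 27² is a perfect square ⇒ form factors over ℤ ⇒ lakes

lake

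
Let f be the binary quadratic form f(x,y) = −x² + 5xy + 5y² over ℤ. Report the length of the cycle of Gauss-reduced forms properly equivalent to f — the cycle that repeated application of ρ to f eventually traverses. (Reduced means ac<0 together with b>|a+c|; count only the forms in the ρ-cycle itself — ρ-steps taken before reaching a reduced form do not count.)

D = 45, ⌊√D⌋ = 6
river: ρ → (5,5,-1)
river: ρ → (-1,5,5)
ρ-cycle length = 2 (tail of 0 descent steps not counted)

2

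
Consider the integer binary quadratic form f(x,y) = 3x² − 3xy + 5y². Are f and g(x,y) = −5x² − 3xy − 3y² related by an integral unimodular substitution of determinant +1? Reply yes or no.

D₁ = -51, D₂ = -51
f: translate: b→3 (≡-3 mod 6), so (3,-3,5)→(3,3,5)
f: reduced (well bottom): (3,3,5) with a≤c, −a<b≤a
g is negative-definite; reduce −g:
−g: flip: (5,3,3)→(3,-3,5)
−g: translate: b→3 (≡-3 mod 6), so (3,-3,5)→(3,3,5)
−g: reduced (well bottom): (3,3,5) with a≤c, −a<b≤a
flip sign back: reduced form of g is (-3,-3,-5)
reduced forms (3, 3, 5) vs (-3, -3, -5) ⇒ inequivalent

no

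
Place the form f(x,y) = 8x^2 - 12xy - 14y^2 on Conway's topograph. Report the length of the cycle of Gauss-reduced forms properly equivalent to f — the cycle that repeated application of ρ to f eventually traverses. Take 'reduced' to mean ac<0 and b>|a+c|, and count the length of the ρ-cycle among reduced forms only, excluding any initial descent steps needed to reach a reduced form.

D = 592, ⌊√D⌋ = 24
descent: ρ → (-14,12,8)  [lands on river]
river: ρ → (8,20,-6)
river: ρ → (-6,16,14)
river: ρ → (14,12,-8)
river: ρ → (-8,20,6)
river: ρ → (6,16,-14)
ρ-cycle length = 6 (tail of 1 descent step not counted)

6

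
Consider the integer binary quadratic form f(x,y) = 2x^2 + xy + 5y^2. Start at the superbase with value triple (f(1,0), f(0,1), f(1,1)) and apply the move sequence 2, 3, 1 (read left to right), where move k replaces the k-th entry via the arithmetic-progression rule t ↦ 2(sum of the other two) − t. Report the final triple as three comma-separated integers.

start (2,5,8) = (f(1,0),f(0,1),f(1,1))
replace slot 2: 2·(2+8) − 5 = 15 → (2,15,8)
replace slot 3: 2·(2+15) − 8 = 26 → (2,15,26)
replace slot 1: 2·(15+26) − 2 = 80 → (80,15,26)

80,15,26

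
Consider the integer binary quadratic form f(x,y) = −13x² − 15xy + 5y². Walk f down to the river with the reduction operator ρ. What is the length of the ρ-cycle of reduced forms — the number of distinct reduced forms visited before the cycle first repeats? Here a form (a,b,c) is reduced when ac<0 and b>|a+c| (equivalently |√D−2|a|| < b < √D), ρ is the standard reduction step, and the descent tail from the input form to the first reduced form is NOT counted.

D = 485, ⌊√D⌋ = 22
descent: ρ → (5,15,-13)  [lands on river]
river: ρ → (-13,11,7)
river: ρ → (7,17,-7)
river: ρ → (-7,11,13)
river: ρ → (13,15,-5)
river: ρ → (-5,15,13)
river: ρ → (13,11,-7)
river: ρ → (-7,17,7)
river: ρ → (7,11,-13)
river: ρ → (-13,15,5)
ρ-cycle length = 10 (tail of 1 descent step not counted)

10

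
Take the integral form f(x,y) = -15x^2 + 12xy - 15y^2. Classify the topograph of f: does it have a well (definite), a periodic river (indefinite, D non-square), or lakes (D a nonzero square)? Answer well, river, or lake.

D = b²−4ac = 12² − 4·(-15)·(-15) = -756
D < 0 ⇒ definite ⇒ every region one sign ⇒ single well

well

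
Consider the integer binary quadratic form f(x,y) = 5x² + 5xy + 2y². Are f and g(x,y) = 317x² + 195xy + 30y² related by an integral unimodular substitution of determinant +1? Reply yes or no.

D₁ = -15, D₂ = -15
f: flip: (5,5,2)→(2,-5,5)
f: translate: b→-1 (≡-5 mod 4), so (2,-5,5)→(2,-1,2)
f: flip: (2,-1,2)→(2,1,2)
f: reduced (well bottom): (2,1,2) with a≤c, −a<b≤a
g: flip: (317,195,30)→(30,-195,317)
g: translate: b→-15 (≡-195 mod 60), so (30,-195,317)→(30,-15,2)
g: flip: (30,-15,2)→(2,15,30)
g: translate: b→-1 (≡15 mod 4), so (2,15,30)→(2,-1,2)
g: flip: (2,-1,2)→(2,1,2)
g: reduced (well bottom): (2,1,2) with a≤c, −a<b≤a
reduced forms (2, 1, 2) vs (2, 1, 2) ⇒ equivalent

yes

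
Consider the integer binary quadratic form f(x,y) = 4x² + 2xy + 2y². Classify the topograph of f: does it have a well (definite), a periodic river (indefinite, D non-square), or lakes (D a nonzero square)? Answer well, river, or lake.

D = b²−4ac = 2² − 4·4·2 = -28
D < 0 ⇒ definite ⇒ every region one sign ⇒ single well

well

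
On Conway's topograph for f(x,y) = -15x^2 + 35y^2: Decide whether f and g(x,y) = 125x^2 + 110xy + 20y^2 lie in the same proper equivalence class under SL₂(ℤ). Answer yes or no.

D₁ = 2100, D₂ = 2100
river cycle of f (length 6): (-15, 30, 20), (20, 10, -25), (-25, 40, 5), (5, 40, -25), (-25, 10, 20), (20, 30, -15)
river cycle of g (length 6): (20, 10, -25), (-25, 40, 5), (5, 40, -25), (-25, 10, 20), (20, 30, -15), (-15, 30, 20)
cycles coincide ⇒ equivalent

yes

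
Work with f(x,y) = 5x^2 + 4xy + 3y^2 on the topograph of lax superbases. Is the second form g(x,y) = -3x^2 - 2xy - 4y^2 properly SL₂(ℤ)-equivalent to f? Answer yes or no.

D₁ = -44, D₂ = -44
f: flip: (5,4,3)→(3,-4,5)
f: translate: b→2 (≡-4 mod 6), so (3,-4,5)→(3,2,4)
f: reduced (well bottom): (3,2,4) with a≤c, −a<b≤a
g is negative-definite; reduce −g:
−g: reduced (well bottom): (3,2,4) with a≤c, −a<b≤a
flip sign back: reduced form of g is (-3,-2,-4)
reduced forms (3, 2, 4) vs (-3, -2, -4) ⇒ inequivalent

no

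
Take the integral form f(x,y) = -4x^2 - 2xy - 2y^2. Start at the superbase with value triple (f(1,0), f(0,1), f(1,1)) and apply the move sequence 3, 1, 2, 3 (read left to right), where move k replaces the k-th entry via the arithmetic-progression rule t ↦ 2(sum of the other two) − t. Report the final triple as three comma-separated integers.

start (-4,-2,-8) = (f(1,0),f(0,1),f(1,1))
replace slot 3: 2·((-4)+(-2)) − (-8) = -4 → (-4,-2,-4)
replace slot 1: 2·((-2)+(-4)) − (-4) = -8 → (-8,-2,-4)
replace slot 2: 2·((-8)+(-4)) − (-2) = -22 → (-8,-22,-4)
replace slot 3: 2·((-8)+(-22)) − (-4) = -56 → (-8,-22,-56)

-8,-22,-56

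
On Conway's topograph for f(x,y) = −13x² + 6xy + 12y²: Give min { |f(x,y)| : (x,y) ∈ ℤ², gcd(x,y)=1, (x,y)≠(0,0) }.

river: ρ → (12,18,-7)
river: ρ → (-7,24,3)
river: ρ → (3,24,-7)
river: ρ → (-7,18,12)
river: ρ → (12,6,-13)
river: ρ → (-13,20,5)
river: ρ → (5,20,-13)
river: ρ → (-13,6,12)
closes: descent 0, river 8
min |a| on river = 3

3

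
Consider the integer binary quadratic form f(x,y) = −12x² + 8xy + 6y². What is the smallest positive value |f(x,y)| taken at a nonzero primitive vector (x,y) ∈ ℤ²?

river: ρ → (6,16,-4)
river: ρ → (-4,16,6)
river: ρ → (6,8,-12)
river: ρ → (-12,16,2)
river: ρ → (2,16,-12)
river: ρ → (-12,8,6)
closes: descent 0, river 6
min |a| on river = 2

2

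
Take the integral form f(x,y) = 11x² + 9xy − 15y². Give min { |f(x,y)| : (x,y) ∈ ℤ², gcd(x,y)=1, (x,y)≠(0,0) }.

river: ρ → (-15,21,5)
river: ρ → (5,19,-19)
river: ρ → (-19,19,5)
river: ρ → (5,21,-15)
river: ρ → (-15,9,11)
river: ρ → (11,13,-13)
river: ρ → (-13,13,11)
river: ρ → (11,9,-15)
closes: descent 0, river 8
min |a| on river = 5

5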